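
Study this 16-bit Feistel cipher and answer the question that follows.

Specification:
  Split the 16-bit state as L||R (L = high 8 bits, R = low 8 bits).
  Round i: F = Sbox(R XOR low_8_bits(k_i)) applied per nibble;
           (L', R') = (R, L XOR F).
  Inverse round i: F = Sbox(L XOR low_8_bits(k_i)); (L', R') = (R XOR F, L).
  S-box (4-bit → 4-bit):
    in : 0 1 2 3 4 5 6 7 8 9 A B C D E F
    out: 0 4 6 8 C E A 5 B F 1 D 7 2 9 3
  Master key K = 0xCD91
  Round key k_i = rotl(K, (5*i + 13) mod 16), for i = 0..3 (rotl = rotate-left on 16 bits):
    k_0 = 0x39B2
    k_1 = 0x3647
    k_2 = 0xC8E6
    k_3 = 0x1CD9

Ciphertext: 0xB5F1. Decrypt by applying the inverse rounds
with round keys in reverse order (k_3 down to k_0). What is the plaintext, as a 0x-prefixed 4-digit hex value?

0xD330

s_0 = ciphertext = 0xB5F1
s_1 = InvRound(s_0, k_3) = 0x56B5
s_2 = InvRound(s_1, k_2) = 0x6556
s_3 = InvRound(s_2, k_1) = 0x3065
s_4 = InvRound(s_3, k_0) = 0xD330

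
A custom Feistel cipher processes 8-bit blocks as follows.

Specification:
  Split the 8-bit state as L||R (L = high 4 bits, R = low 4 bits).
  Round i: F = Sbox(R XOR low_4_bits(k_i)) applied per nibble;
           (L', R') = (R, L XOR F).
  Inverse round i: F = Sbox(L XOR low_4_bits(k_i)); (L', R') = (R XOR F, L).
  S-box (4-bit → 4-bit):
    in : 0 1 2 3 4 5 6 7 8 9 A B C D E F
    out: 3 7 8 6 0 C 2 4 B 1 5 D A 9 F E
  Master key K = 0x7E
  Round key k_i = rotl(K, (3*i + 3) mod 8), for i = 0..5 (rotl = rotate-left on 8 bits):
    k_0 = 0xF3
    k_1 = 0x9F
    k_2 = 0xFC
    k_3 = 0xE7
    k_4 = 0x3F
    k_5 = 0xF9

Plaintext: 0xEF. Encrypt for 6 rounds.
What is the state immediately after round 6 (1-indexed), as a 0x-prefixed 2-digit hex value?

s_0 = plaintext = 0xEF
s_1 = Round(s_0, k_0) = 0xF4
s_2 = Round(s_1, k_1) = 0x42
s_3 = Round(s_2, k_2) = 0x2B
s_4 = Round(s_3, k_3) = 0xB8
s_5 = Round(s_4, k_4) = 0x8F
s_6 = Round(s_5, k_5) = 0xFA

0xFA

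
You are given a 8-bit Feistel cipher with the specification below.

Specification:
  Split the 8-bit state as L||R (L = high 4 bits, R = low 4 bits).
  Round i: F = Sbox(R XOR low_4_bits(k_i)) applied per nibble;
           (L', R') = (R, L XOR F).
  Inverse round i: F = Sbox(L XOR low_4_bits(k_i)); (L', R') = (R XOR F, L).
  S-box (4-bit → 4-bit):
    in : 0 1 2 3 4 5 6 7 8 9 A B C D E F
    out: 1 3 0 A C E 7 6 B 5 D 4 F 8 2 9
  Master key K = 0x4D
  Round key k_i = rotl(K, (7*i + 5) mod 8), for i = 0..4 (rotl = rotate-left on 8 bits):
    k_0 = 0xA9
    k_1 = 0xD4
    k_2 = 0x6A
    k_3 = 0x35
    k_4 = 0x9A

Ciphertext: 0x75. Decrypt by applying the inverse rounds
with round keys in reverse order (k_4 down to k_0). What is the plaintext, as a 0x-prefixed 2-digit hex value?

s_0 = ciphertext = 0x75
s_1 = InvRound(s_0, k_4) = 0xD7
s_2 = InvRound(s_1, k_3) = 0xCD
s_3 = InvRound(s_2, k_2) = 0xAC
s_4 = InvRound(s_3, k_1) = 0xEA
s_5 = InvRound(s_4, k_0) = 0xCE

0xCE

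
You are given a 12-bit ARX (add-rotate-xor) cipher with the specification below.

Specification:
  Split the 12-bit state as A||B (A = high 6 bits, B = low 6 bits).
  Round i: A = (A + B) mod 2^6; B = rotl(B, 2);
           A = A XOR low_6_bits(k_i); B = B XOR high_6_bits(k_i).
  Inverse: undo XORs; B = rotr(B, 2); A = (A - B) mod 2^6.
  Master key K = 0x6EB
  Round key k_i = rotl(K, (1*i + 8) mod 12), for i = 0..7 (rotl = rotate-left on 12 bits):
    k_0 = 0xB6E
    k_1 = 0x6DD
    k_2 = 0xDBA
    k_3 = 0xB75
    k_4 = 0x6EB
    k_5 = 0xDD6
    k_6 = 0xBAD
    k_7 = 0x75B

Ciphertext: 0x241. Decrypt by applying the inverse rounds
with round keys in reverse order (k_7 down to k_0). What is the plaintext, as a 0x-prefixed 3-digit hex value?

s_0 = ciphertext = 0x241
s_1 = InvRound(s_0, k_7) = 0x2C7
s_2 = InvRound(s_1, k_6) = 0x31A
s_3 = InvRound(s_2, k_5) = 0xFDB
s_4 = InvRound(s_3, k_4) = 0x500
s_5 = InvRound(s_4, k_3) = 0x19B
s_6 = InvRound(s_5, k_2) = 0x85B
s_7 = InvRound(s_6, k_1) = 0xF00
s_8 = InvRound(s_7, k_0) = 0xDDB

0xDDB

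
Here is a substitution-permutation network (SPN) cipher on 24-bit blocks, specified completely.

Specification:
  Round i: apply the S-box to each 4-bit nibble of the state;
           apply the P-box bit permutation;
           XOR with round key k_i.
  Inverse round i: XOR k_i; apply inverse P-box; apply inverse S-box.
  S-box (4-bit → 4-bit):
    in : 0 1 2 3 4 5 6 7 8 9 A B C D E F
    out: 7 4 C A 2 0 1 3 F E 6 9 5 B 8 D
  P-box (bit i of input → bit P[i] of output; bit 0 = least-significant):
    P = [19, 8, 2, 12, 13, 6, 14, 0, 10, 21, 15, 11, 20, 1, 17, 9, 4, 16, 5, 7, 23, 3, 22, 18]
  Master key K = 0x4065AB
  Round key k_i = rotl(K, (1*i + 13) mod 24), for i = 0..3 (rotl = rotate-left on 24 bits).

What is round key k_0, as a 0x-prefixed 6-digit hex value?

K = 0x4065AB
k_0 = rotl(K, (1*0+13) mod 24) = rotl(K, 13) = 0xB5680C

0xB5680C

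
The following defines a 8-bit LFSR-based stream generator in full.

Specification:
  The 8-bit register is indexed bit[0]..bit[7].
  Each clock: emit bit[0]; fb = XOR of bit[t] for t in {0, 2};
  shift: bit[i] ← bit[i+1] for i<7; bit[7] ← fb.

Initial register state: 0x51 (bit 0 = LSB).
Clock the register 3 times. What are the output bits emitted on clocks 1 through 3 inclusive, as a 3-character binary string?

100

reg_0 = 0x51
clock 1: out=1, reg = 0xA8
clock 2: out=0, reg = 0x54
clock 3: out=0, reg = 0xAA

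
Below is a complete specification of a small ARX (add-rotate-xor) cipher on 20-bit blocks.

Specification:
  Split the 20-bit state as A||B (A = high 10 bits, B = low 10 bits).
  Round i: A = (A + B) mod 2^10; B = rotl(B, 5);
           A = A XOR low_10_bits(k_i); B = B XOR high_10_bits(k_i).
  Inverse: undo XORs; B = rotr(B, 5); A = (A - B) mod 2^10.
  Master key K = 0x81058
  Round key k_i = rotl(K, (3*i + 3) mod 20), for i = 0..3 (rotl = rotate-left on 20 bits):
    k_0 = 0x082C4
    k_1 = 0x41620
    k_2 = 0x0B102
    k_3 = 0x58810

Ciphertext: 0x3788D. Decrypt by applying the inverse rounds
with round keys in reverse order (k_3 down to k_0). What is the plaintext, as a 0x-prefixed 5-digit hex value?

s_0 = ciphertext = 0x3788D
s_1 = InvRound(s_0, k_3) = 0xB7DEF
s_2 = InvRound(s_1, k_2) = 0xDBC6E
s_3 = InvRound(s_2, k_1) = 0xF916B
s_4 = InvRound(s_3, k_0) = 0xED96A

0xED96A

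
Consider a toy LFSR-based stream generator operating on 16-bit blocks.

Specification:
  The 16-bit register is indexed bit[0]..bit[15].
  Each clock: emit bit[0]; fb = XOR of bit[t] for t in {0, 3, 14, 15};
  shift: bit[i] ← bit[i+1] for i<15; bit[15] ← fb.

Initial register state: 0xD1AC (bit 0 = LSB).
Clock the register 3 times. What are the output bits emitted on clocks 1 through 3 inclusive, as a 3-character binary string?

001

reg_0 = 0xD1AC
clock 1: out=0, reg = 0xE8D6
clock 2: out=0, reg = 0x746B
clock 3: out=1, reg = 0xBA35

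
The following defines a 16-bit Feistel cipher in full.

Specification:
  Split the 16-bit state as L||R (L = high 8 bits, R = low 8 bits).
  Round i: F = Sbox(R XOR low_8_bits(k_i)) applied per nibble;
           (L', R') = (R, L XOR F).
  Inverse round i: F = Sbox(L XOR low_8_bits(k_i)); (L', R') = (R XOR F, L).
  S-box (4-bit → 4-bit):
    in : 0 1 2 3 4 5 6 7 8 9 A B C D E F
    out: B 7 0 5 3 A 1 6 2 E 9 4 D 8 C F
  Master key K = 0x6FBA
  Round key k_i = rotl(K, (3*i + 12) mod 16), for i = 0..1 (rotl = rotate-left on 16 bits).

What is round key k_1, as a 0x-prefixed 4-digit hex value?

K = 0x6FBA
k_0 = rotl(K, (3*0+12) mod 16) = rotl(K, 12) = 0xA6FB
k_1 = rotl(K, (3*1+12) mod 16) = rotl(K, 15) = 0x37DD

0x37DD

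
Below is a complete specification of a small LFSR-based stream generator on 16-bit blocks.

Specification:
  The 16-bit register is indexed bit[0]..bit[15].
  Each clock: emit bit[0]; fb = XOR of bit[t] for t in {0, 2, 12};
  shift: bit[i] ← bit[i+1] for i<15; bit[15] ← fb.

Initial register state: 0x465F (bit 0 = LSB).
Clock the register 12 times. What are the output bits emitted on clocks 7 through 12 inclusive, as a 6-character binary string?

reg_0 = 0x465F
clock 1: out=1, reg = 0x232F
clock 2: out=1, reg = 0x1197
clock 3: out=1, reg = 0x88CB
clock 4: out=1, reg = 0xC465
clock 5: out=1, reg = 0x6232
clock 6: out=0, reg = 0x3119
clock 7: out=1, reg = 0x188C
clock 8: out=0, reg = 0x0C46
clock 9: out=0, reg = 0x8623
clock 10: out=1, reg = 0xC311
clock 11: out=1, reg = 0xE188
clock 12: out=0, reg = 0x70C4

100110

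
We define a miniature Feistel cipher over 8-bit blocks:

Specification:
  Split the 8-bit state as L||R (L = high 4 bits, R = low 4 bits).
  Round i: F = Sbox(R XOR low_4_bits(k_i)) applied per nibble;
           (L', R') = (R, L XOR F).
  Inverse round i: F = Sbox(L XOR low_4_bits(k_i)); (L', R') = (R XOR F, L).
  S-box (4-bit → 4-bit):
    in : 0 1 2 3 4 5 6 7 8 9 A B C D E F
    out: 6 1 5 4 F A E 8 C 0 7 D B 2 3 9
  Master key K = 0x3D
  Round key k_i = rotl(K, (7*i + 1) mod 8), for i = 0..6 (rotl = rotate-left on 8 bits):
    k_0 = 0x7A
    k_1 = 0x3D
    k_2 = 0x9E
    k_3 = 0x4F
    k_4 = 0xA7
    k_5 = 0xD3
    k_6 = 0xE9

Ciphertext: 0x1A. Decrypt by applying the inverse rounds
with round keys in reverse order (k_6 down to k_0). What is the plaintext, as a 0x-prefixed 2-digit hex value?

s_0 = ciphertext = 0x1A
s_1 = InvRound(s_0, k_6) = 0x61
s_2 = InvRound(s_1, k_5) = 0xB6
s_3 = InvRound(s_2, k_4) = 0xDB
s_4 = InvRound(s_3, k_3) = 0xED
s_5 = InvRound(s_4, k_2) = 0xBE
s_6 = InvRound(s_5, k_1) = 0x0B
s_7 = InvRound(s_6, k_0) = 0xC0

0xC0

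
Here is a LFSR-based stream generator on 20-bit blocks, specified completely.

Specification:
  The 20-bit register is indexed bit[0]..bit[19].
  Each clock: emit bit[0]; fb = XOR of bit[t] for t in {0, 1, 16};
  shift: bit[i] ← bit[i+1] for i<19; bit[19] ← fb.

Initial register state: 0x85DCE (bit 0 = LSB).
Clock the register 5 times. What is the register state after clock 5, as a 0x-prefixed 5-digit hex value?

reg_0 = 0x85DCE
clock 1: out=0, reg = 0xC2EE7
clock 2: out=1, reg = 0x61773
clock 3: out=1, reg = 0x30BB9
clock 4: out=1, reg = 0x185DC
clock 5: out=0, reg = 0x8C2EE

0x8C2EE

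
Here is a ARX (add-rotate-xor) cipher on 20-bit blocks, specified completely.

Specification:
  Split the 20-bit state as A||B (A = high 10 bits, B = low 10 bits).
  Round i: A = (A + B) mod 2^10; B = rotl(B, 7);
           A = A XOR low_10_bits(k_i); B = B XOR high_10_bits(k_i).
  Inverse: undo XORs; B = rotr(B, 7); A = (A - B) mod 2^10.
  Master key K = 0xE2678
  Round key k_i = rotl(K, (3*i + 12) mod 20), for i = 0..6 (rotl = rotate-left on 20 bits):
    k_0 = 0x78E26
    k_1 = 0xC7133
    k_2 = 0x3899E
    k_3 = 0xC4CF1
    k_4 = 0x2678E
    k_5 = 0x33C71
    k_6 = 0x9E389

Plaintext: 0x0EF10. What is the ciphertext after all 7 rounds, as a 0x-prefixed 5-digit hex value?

s_0 = plaintext = 0x0EF10
s_1 = Round(s_0, k_0) = 0x5B581
s_2 = Round(s_1, k_1) = 0xF77AC
s_3 = Round(s_2, k_2) = 0x85E97
s_4 = Round(s_3, k_3) = 0x17CC1
s_5 = Round(s_4, k_4) = 0xAB801
s_6 = Round(s_5, k_5) = 0xB784F
s_7 = Round(s_6, k_6) = 0x291F1

0x291F1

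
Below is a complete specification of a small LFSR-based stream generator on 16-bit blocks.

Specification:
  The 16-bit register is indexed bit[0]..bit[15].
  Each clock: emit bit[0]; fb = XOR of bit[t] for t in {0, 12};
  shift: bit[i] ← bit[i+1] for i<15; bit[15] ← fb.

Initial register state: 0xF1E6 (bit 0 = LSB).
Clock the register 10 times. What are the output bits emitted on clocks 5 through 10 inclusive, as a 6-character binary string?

reg_0 = 0xF1E6
clock 1: out=0, reg = 0xF8F3
clock 2: out=1, reg = 0x7C79
clock 3: out=1, reg = 0x3E3C
clock 4: out=0, reg = 0x9F1E
clock 5: out=0, reg = 0xCF8F
clock 6: out=1, reg = 0xE7C7
clock 7: out=1, reg = 0xF3E3
clock 8: out=1, reg = 0x79F1
clock 9: out=1, reg = 0x3CF8
clock 10: out=0, reg = 0x9E7C

011110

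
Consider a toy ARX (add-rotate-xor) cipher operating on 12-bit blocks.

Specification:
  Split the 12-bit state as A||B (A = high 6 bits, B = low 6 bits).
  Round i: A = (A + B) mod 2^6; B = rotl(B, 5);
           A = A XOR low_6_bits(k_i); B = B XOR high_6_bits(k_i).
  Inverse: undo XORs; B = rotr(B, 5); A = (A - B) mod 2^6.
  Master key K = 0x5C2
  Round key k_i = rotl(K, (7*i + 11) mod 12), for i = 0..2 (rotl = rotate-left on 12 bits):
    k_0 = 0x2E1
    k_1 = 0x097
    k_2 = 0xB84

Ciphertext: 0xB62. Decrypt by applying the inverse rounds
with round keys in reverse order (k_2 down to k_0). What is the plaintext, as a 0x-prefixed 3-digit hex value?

0xD3F

s_0 = ciphertext = 0xB62
s_1 = InvRound(s_0, k_2) = 0x458
s_2 = InvRound(s_1, k_1) = 0x4B4
s_3 = InvRound(s_2, k_0) = 0xD3F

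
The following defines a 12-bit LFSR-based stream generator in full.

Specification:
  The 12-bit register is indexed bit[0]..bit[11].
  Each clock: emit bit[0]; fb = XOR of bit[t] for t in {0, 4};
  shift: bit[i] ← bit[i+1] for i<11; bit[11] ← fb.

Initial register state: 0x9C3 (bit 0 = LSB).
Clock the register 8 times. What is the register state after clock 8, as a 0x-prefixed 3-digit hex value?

reg_0 = 0x9C3
clock 1: out=1, reg = 0xCE1
clock 2: out=1, reg = 0xE70
clock 3: out=0, reg = 0xF38
clock 4: out=0, reg = 0xF9C
clock 5: out=0, reg = 0xFCE
clock 6: out=0, reg = 0x7E7
clock 7: out=1, reg = 0xBF3
clock 8: out=1, reg = 0x5F9

0x5F9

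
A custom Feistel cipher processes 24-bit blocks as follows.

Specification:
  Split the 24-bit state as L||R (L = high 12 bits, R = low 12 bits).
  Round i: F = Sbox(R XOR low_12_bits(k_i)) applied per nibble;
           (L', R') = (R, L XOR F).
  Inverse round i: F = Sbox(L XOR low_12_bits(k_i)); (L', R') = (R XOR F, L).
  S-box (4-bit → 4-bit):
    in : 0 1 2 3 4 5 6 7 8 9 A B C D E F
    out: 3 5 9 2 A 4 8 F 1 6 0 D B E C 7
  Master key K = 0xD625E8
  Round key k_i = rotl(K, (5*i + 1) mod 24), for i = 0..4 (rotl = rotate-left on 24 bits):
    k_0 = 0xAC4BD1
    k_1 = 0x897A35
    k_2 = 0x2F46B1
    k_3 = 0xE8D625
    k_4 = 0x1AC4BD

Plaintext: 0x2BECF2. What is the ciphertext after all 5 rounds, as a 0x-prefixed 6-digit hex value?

s_0 = plaintext = 0x2BECF2
s_1 = Round(s_0, k_0) = 0xCF2D2C
s_2 = Round(s_1, k_1) = 0xD2C3A4
s_3 = Round(s_2, k_2) = 0x3A4978
s_4 = Round(s_3, k_3) = 0x9784EA
s_5 = Round(s_4, k_4) = 0x4EAA37

0x4EAA37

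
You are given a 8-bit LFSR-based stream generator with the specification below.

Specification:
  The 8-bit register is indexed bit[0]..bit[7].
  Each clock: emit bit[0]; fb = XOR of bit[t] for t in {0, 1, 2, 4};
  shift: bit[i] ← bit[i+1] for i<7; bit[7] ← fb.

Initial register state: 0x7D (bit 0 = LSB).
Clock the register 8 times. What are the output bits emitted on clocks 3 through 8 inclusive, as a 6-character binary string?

reg_0 = 0x7D
clock 1: out=1, reg = 0xBE
clock 2: out=0, reg = 0xDF
clock 3: out=1, reg = 0x6F
clock 4: out=1, reg = 0xB7
clock 5: out=1, reg = 0x5B
clock 6: out=1, reg = 0xAD
clock 7: out=1, reg = 0x56
clock 8: out=0, reg = 0xAB

111110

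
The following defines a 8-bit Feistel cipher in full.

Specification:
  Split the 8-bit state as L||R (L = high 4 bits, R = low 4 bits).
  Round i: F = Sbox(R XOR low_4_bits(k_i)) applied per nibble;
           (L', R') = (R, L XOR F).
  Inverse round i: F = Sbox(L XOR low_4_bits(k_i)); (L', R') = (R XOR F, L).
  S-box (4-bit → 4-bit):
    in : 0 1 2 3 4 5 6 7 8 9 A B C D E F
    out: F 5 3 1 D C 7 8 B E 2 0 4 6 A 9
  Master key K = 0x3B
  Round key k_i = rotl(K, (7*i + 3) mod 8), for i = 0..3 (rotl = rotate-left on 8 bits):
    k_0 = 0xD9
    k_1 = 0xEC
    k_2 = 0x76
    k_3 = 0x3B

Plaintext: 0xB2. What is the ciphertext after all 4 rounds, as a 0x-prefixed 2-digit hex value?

0xF7

s_0 = plaintext = 0xB2
s_1 = Round(s_0, k_0) = 0x2B
s_2 = Round(s_1, k_1) = 0xBA
s_3 = Round(s_2, k_2) = 0xAF
s_4 = Round(s_3, k_3) = 0xF7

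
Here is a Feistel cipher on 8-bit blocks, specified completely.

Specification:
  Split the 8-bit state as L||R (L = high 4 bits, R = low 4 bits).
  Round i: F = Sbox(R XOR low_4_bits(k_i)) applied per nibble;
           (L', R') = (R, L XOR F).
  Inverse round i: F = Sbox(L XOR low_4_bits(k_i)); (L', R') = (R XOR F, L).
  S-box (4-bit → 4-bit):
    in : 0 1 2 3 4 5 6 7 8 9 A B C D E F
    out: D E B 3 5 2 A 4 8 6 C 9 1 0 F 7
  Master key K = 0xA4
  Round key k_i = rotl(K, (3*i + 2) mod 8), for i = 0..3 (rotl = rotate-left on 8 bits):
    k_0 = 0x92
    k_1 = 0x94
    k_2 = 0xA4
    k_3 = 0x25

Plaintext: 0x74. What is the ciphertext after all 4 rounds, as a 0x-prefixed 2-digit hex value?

s_0 = plaintext = 0x74
s_1 = Round(s_0, k_0) = 0x4D
s_2 = Round(s_1, k_1) = 0xD2
s_3 = Round(s_2, k_2) = 0x27
s_4 = Round(s_3, k_3) = 0x79

0x79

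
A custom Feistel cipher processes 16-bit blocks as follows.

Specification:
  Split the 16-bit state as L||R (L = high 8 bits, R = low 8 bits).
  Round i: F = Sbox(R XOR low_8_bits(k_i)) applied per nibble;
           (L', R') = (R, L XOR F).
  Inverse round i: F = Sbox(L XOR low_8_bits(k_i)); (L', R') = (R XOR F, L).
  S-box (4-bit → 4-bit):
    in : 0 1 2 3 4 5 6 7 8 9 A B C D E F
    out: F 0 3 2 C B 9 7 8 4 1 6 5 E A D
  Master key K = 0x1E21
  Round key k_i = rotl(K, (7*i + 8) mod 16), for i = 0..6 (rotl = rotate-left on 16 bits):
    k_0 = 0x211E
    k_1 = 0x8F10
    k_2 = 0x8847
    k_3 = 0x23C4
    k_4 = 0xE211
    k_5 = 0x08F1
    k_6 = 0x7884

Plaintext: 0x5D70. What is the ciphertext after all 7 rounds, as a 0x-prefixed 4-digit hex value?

0x9415

s_0 = plaintext = 0x5D70
s_1 = Round(s_0, k_0) = 0x70C7
s_2 = Round(s_1, k_1) = 0xC797
s_3 = Round(s_2, k_2) = 0x9728
s_4 = Round(s_3, k_3) = 0x2832
s_5 = Round(s_4, k_4) = 0x321A
s_6 = Round(s_5, k_5) = 0x1A94
s_7 = Round(s_6, k_6) = 0x9415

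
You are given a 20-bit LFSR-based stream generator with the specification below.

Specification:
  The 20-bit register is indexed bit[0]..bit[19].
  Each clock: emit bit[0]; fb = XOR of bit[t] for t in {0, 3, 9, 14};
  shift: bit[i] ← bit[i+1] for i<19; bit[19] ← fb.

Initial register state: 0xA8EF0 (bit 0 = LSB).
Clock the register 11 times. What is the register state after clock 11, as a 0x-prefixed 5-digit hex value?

reg_0 = 0xA8EF0
clock 1: out=0, reg = 0xD4778
clock 2: out=0, reg = 0xEA3BC
clock 3: out=0, reg = 0x751DE
clock 4: out=0, reg = 0x3A8EF
clock 5: out=1, reg = 0x1D477
clock 6: out=1, reg = 0x0EA3B
clock 7: out=1, reg = 0x0751D
clock 8: out=1, reg = 0x83A8E
clock 9: out=0, reg = 0x41D47
clock 10: out=1, reg = 0xA0EA3
clock 11: out=1, reg = 0x50751

0x50751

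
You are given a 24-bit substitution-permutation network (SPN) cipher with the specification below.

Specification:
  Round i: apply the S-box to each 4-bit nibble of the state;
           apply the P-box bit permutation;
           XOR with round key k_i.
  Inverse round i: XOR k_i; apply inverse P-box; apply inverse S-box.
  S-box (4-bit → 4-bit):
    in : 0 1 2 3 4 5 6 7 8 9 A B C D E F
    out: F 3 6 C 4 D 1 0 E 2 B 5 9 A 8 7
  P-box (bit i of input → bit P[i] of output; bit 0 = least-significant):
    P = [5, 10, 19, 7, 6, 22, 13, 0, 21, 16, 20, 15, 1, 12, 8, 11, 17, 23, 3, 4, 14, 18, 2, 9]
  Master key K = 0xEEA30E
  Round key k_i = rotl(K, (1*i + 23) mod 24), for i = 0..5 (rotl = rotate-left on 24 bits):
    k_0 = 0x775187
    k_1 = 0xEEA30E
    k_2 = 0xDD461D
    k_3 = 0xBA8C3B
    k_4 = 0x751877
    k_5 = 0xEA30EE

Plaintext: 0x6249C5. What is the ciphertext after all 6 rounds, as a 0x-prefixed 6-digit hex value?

0x36F05D

s_0 = plaintext = 0x6249C5
s_1 = Round(s_0, k_0) = 0xFE106E
s_2 = Round(s_1, k_1) = 0xDB73D8
s_3 = Round(s_2, k_2) = 0x83C094
s_4 = Round(s_3, k_3) = 0xC70625
s_5 = Round(s_4, k_4) = 0x1D63D5
s_6 = Round(s_5, k_5) = 0x36F05D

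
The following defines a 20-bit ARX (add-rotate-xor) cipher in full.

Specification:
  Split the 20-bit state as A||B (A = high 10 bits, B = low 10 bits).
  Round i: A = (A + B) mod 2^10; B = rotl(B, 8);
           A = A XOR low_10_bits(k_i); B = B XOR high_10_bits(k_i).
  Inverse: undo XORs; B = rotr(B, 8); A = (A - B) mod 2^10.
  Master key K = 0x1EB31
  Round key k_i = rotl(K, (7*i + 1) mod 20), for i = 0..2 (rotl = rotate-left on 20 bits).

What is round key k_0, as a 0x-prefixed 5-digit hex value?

0x3D662

K = 0x1EB31
k_0 = rotl(K, (7*0+1) mod 20) = rotl(K, 1) = 0x3D662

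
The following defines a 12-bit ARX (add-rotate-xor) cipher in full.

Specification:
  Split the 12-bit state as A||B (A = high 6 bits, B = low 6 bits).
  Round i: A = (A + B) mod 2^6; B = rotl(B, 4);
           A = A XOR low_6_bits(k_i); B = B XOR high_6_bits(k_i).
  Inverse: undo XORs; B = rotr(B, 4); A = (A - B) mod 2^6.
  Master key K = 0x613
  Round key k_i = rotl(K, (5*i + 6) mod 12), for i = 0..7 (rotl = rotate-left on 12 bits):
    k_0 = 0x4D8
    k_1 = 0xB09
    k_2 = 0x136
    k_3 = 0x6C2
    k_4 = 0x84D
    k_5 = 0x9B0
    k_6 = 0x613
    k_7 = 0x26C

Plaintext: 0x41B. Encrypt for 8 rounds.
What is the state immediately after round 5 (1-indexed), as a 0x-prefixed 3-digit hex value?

s_0 = plaintext = 0x41B
s_1 = Round(s_0, k_0) = 0xCE5
s_2 = Round(s_1, k_1) = 0x475
s_3 = Round(s_2, k_2) = 0xC19
s_4 = Round(s_3, k_3) = 0x2CD
s_5 = Round(s_4, k_4) = 0x572
s_6 = Round(s_5, k_5) = 0xDCA
s_7 = Round(s_6, k_6) = 0x4BA
s_8 = Round(s_7, k_7) = 0x827

0x572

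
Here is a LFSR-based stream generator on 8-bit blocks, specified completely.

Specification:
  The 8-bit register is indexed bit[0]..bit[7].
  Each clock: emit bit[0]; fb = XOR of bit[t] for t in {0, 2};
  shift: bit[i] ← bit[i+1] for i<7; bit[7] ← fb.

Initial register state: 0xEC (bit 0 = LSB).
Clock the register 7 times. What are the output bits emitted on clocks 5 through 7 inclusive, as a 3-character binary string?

reg_0 = 0xEC
clock 1: out=0, reg = 0xF6
clock 2: out=0, reg = 0xFB
clock 3: out=1, reg = 0xFD
clock 4: out=1, reg = 0x7E
clock 5: out=0, reg = 0xBF
clock 6: out=1, reg = 0x5F
clock 7: out=1, reg = 0x2F

011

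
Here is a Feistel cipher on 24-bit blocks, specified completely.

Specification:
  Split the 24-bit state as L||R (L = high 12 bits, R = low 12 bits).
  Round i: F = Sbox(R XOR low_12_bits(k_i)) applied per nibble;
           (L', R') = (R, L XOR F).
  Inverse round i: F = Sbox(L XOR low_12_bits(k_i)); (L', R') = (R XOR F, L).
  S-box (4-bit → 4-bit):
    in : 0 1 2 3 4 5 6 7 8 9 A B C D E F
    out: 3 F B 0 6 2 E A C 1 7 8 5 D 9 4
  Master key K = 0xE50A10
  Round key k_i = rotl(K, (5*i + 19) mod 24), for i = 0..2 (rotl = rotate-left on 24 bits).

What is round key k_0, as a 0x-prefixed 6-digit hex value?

0x872850

K = 0xE50A10
k_0 = rotl(K, (5*0+19) mod 24) = rotl(K, 19) = 0x872850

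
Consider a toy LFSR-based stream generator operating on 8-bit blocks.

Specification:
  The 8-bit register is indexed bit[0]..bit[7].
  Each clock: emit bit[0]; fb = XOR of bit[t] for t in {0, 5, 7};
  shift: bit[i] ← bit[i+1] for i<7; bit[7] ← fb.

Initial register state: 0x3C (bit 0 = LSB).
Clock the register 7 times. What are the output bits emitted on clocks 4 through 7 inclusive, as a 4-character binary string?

1110

reg_0 = 0x3C
clock 1: out=0, reg = 0x9E
clock 2: out=0, reg = 0xCF
clock 3: out=1, reg = 0x67
clock 4: out=1, reg = 0x33
clock 5: out=1, reg = 0x19
clock 6: out=1, reg = 0x8C
clock 7: out=0, reg = 0xC6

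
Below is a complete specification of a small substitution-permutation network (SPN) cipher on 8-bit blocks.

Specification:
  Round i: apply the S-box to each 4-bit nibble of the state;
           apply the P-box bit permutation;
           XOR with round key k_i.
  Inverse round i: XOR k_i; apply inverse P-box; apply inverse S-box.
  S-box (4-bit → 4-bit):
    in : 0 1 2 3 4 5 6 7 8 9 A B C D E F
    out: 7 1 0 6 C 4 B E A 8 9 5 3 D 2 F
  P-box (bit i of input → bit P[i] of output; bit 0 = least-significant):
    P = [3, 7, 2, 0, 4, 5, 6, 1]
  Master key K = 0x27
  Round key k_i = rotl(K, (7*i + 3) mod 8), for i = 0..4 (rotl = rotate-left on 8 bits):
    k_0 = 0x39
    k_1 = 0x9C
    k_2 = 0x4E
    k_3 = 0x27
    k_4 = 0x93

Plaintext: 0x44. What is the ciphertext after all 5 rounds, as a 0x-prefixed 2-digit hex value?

s_0 = plaintext = 0x44
s_1 = Round(s_0, k_0) = 0x7E
s_2 = Round(s_1, k_1) = 0x7E
s_3 = Round(s_2, k_2) = 0xAC
s_4 = Round(s_3, k_3) = 0xBD
s_5 = Round(s_4, k_4) = 0xCE

0xCE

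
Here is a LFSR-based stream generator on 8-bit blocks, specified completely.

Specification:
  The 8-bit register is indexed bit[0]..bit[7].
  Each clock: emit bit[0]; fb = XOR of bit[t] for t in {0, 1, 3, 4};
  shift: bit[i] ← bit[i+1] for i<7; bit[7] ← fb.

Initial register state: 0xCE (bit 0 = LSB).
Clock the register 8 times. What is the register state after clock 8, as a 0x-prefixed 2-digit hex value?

reg_0 = 0xCE
clock 1: out=0, reg = 0x67
clock 2: out=1, reg = 0x33
clock 3: out=1, reg = 0x99
clock 4: out=1, reg = 0xCC
clock 5: out=0, reg = 0xE6
clock 6: out=0, reg = 0xF3
clock 7: out=1, reg = 0xF9
clock 8: out=1, reg = 0xFC

0xFC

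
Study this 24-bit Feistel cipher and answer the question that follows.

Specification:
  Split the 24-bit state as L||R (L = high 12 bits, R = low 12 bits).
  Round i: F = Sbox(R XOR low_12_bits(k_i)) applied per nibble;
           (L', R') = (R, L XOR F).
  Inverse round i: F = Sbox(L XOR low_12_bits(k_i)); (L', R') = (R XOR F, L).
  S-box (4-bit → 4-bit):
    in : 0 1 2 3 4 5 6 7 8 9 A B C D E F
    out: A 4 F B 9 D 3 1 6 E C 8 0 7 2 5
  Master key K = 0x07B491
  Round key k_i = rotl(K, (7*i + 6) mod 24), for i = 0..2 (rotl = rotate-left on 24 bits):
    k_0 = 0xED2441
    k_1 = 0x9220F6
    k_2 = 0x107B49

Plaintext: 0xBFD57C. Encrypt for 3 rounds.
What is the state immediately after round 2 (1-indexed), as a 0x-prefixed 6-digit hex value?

s_0 = plaintext = 0xBFD57C
s_1 = Round(s_0, k_0) = 0x57CF4A
s_2 = Round(s_1, k_1) = 0xF4A0FC
s_3 = Round(s_2, k_2) = 0x0FC7C7

0xF4A0FC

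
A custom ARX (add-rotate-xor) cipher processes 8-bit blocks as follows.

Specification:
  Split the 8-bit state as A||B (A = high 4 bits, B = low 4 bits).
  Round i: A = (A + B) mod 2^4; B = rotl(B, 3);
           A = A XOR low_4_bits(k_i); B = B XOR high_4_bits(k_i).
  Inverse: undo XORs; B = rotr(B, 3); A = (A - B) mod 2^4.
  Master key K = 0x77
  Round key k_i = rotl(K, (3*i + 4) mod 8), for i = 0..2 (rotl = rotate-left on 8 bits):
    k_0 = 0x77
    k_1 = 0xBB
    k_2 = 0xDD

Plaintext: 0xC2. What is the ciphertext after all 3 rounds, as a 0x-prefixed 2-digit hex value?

0x19

s_0 = plaintext = 0xC2
s_1 = Round(s_0, k_0) = 0x96
s_2 = Round(s_1, k_1) = 0x48
s_3 = Round(s_2, k_2) = 0x19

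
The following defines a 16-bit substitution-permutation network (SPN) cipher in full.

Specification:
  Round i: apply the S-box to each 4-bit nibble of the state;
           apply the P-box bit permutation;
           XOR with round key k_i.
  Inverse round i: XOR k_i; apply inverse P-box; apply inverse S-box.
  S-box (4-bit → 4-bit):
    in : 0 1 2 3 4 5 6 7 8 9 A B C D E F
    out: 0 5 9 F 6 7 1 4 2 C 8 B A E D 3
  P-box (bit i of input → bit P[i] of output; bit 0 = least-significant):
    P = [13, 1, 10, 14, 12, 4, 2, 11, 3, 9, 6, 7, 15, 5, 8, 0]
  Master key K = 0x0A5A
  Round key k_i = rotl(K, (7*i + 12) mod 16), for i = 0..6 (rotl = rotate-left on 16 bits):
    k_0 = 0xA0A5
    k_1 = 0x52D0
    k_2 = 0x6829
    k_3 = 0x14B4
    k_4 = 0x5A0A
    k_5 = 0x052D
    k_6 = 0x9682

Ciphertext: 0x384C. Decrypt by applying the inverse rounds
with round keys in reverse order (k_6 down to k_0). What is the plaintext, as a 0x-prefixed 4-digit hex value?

s_0 = ciphertext = 0x384C
s_1 = InvRound(s_0, k_6) = 0x6395
s_2 = InvRound(s_1, k_5) = 0x8B8E
s_3 = InvRound(s_2, k_4) = 0x1A1A
s_4 = InvRound(s_3, k_3) = 0x8B94
s_5 = InvRound(s_4, k_2) = 0x3B42
s_6 = InvRound(s_5, k_1) = 0x7ACB
s_7 = InvRound(s_6, k_0) = 0xF5EC

0xF5EC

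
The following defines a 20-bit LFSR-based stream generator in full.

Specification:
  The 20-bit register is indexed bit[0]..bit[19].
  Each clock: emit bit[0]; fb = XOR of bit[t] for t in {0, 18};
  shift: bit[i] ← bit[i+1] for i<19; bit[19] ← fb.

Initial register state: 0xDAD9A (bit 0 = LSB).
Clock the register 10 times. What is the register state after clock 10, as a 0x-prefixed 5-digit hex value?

0x4B76B

reg_0 = 0xDAD9A
clock 1: out=0, reg = 0xED6CD
clock 2: out=1, reg = 0x76B66
clock 3: out=0, reg = 0xBB5B3
clock 4: out=1, reg = 0xDDAD9
clock 5: out=1, reg = 0x6ED6C
clock 6: out=0, reg = 0xB76B6
clock 7: out=0, reg = 0x5BB5B
clock 8: out=1, reg = 0x2DDAD
clock 9: out=1, reg = 0x96ED6
clock 10: out=0, reg = 0x4B76B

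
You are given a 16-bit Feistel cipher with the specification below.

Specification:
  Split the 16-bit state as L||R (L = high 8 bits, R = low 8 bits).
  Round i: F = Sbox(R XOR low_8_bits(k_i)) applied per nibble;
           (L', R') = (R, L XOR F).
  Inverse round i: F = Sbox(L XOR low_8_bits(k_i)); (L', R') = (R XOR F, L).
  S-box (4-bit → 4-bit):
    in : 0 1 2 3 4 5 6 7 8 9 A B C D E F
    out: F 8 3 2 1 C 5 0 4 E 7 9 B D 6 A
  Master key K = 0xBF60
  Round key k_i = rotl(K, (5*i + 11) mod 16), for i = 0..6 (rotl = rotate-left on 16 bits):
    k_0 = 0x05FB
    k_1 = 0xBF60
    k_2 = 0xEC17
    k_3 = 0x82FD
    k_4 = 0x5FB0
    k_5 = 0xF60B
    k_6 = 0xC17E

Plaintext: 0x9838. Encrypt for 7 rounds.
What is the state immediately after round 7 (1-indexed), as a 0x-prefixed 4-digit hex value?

0xB993

s_0 = plaintext = 0x9838
s_1 = Round(s_0, k_0) = 0x382A
s_2 = Round(s_1, k_1) = 0x2A2F
s_3 = Round(s_2, k_2) = 0x2F0E
s_4 = Round(s_3, k_3) = 0x0E8D
s_5 = Round(s_4, k_4) = 0x8D23
s_6 = Round(s_5, k_5) = 0x23B9
s_7 = Round(s_6, k_6) = 0xB993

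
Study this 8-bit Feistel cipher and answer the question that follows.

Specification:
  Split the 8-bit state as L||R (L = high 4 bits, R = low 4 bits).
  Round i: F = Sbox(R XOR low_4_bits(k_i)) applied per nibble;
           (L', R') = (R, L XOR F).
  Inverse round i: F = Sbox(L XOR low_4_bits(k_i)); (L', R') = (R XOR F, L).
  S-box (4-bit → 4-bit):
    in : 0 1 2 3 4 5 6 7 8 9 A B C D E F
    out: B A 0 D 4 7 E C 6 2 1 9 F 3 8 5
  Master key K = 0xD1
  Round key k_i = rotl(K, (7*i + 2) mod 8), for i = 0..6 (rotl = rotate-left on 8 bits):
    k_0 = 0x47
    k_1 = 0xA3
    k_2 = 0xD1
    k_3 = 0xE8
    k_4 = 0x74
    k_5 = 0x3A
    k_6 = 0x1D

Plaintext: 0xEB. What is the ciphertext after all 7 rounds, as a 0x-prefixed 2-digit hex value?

s_0 = plaintext = 0xEB
s_1 = Round(s_0, k_0) = 0xB1
s_2 = Round(s_1, k_1) = 0x1B
s_3 = Round(s_2, k_2) = 0xB0
s_4 = Round(s_3, k_3) = 0x0D
s_5 = Round(s_4, k_4) = 0xD2
s_6 = Round(s_5, k_5) = 0x2B
s_7 = Round(s_6, k_6) = 0xBC

0xBC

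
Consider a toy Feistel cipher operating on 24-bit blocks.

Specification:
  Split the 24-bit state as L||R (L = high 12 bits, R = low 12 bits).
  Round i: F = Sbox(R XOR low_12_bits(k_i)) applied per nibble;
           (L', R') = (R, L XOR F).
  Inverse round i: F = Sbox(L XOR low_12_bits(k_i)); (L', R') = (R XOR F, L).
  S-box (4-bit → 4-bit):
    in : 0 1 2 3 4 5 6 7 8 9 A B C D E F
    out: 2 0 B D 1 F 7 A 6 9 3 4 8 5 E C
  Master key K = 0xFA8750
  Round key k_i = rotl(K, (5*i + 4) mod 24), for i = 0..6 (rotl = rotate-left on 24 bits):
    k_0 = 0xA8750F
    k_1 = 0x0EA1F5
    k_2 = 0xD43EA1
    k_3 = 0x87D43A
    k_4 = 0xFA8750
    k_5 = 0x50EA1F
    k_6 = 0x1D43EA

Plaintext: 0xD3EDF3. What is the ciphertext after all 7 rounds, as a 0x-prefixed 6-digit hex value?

0xFC992F

s_0 = plaintext = 0xD3EDF3
s_1 = Round(s_0, k_0) = 0xDF3BF6
s_2 = Round(s_1, k_1) = 0xBF6EDE
s_3 = Round(s_2, k_2) = 0xEDE95A
s_4 = Round(s_3, k_3) = 0x95ABAC
s_5 = Round(s_4, k_4) = 0xBAC192
s_6 = Round(s_5, k_5) = 0x192FC9
s_7 = Round(s_6, k_6) = 0xFC992F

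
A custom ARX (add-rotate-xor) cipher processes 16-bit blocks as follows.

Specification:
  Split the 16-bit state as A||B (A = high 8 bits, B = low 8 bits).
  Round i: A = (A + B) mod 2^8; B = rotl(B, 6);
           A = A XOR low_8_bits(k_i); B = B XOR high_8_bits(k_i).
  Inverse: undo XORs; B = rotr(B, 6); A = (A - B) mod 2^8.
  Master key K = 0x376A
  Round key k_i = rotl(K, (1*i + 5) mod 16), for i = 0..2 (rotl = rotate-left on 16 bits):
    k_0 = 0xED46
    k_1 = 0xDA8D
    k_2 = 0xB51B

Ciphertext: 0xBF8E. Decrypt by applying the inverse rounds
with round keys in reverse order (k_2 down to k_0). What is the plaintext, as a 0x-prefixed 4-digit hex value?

s_0 = ciphertext = 0xBF8E
s_1 = InvRound(s_0, k_2) = 0xB8EC
s_2 = InvRound(s_1, k_1) = 0x5DD8
s_3 = InvRound(s_2, k_0) = 0x47D4

0x47D4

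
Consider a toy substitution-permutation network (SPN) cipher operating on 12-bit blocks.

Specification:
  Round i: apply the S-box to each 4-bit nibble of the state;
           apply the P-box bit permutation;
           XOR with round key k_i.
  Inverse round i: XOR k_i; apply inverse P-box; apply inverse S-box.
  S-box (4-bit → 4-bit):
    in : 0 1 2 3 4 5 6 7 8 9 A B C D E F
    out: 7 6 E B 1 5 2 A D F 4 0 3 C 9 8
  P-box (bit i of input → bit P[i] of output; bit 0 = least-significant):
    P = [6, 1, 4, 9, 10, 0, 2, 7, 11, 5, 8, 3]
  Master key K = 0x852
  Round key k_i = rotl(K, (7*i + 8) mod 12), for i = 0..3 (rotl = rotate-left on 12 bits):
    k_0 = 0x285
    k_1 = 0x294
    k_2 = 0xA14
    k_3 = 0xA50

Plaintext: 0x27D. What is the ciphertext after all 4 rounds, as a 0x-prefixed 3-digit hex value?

s_0 = plaintext = 0x27D
s_1 = Round(s_0, k_0) = 0x13C
s_2 = Round(s_1, k_1) = 0x777
s_3 = Round(s_2, k_2) = 0x8BF
s_4 = Round(s_3, k_3) = 0x158

0x158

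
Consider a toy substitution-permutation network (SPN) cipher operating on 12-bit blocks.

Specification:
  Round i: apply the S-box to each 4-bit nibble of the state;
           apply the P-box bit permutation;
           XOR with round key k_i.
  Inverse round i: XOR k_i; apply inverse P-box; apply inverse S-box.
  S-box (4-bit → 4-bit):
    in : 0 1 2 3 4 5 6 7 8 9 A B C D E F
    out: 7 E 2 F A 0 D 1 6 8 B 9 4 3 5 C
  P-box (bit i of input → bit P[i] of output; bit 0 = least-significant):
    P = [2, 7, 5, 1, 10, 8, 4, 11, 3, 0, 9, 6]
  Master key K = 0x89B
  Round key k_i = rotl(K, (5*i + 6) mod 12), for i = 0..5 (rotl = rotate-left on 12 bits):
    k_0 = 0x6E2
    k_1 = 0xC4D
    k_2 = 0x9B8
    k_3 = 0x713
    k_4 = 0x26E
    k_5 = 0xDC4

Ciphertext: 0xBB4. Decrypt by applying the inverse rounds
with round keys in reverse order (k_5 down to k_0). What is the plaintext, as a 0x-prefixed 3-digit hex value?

0x51A

s_0 = ciphertext = 0xBB4
s_1 = InvRound(s_0, k_5) = 0xFEC
s_2 = InvRound(s_1, k_4) = 0x5A4
s_3 = InvRound(s_2, k_3) = 0x8C3
s_4 = InvRound(s_3, k_2) = 0xA8F
s_5 = InvRound(s_4, k_1) = 0xF74
s_6 = InvRound(s_5, k_0) = 0x51A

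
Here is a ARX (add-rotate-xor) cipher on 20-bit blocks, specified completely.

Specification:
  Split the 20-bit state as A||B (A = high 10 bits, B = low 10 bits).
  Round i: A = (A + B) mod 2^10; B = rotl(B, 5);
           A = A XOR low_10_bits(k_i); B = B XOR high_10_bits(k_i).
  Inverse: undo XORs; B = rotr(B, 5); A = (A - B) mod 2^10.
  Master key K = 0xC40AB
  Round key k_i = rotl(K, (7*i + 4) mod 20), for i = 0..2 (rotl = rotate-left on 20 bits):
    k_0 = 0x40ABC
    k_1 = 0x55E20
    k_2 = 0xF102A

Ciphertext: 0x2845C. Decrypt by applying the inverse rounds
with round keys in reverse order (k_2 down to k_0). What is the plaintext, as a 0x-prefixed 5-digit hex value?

s_0 = ciphertext = 0x2845C
s_1 = InvRound(s_0, k_2) = 0x5BF1C
s_2 = InvRound(s_1, k_1) = 0x77572
s_3 = InvRound(s_2, k_0) = 0x57A03

0x57A03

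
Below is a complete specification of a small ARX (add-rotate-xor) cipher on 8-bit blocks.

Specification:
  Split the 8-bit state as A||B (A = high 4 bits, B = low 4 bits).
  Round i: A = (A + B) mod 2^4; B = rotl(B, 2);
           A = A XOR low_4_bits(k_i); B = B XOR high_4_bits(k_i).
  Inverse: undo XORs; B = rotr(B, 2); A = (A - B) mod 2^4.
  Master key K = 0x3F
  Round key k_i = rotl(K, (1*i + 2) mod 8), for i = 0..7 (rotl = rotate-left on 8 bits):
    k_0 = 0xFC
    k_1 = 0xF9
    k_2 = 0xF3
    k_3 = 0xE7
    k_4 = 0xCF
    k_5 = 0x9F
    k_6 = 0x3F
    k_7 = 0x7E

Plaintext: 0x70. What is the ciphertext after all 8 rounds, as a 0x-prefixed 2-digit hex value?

0xE0

s_0 = plaintext = 0x70
s_1 = Round(s_0, k_0) = 0xBF
s_2 = Round(s_1, k_1) = 0x30
s_3 = Round(s_2, k_2) = 0x0F
s_4 = Round(s_3, k_3) = 0x81
s_5 = Round(s_4, k_4) = 0x68
s_6 = Round(s_5, k_5) = 0x1B
s_7 = Round(s_6, k_6) = 0x3D
s_8 = Round(s_7, k_7) = 0xE0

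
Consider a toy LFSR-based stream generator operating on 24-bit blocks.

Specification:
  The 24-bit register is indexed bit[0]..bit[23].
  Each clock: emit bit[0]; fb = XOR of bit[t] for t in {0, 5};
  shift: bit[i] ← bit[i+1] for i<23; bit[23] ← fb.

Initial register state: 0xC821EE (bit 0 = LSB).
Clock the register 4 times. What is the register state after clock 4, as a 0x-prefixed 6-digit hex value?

reg_0 = 0xC821EE
clock 1: out=0, reg = 0xE410F7
clock 2: out=1, reg = 0x72087B
clock 3: out=1, reg = 0x39043D
clock 4: out=1, reg = 0x1C821E

0x1C821E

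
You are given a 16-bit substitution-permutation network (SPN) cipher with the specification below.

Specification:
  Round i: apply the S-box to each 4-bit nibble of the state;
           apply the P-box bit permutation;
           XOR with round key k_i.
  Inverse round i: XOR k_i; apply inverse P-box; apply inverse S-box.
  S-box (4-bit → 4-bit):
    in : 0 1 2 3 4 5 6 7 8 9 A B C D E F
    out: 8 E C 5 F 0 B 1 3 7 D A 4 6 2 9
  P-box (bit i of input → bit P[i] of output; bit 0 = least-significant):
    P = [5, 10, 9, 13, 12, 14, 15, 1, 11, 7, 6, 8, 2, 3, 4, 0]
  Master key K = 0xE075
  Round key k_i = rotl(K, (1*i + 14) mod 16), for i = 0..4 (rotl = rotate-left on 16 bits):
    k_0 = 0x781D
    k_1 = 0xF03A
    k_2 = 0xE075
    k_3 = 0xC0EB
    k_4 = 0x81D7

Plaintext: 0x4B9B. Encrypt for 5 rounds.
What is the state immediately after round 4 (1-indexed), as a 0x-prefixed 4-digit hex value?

s_0 = plaintext = 0x4B9B
s_1 = Round(s_0, k_0) = 0x8D80
s_2 = Round(s_1, k_1) = 0x80F6
s_3 = Round(s_2, k_2) = 0xD55B
s_4 = Round(s_3, k_3) = 0xE4F3
s_5 = Round(s_4, k_4) = 0x9A3D

0xE4F3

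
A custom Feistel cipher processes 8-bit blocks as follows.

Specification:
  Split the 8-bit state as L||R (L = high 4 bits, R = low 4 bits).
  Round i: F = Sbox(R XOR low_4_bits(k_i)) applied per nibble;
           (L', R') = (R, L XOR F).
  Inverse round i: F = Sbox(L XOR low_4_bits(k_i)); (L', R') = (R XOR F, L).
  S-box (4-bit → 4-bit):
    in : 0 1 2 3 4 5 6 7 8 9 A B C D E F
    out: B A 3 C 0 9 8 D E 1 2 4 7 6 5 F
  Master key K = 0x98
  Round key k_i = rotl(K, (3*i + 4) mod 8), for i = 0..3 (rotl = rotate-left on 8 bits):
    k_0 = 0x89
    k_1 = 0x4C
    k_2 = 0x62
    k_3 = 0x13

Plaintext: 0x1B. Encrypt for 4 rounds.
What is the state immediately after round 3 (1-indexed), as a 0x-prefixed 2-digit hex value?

s_0 = plaintext = 0x1B
s_1 = Round(s_0, k_0) = 0xB2
s_2 = Round(s_1, k_1) = 0x2E
s_3 = Round(s_2, k_2) = 0xE5
s_4 = Round(s_3, k_3) = 0x56

0xE5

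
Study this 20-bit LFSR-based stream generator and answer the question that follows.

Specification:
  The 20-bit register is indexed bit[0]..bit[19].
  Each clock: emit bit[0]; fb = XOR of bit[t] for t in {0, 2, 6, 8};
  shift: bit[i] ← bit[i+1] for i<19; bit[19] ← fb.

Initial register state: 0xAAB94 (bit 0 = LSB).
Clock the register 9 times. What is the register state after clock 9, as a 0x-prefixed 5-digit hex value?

reg_0 = 0xAAB94
clock 1: out=0, reg = 0x555CA
clock 2: out=0, reg = 0x2AAE5
clock 3: out=1, reg = 0x95572
clock 4: out=0, reg = 0x4AAB9
clock 5: out=1, reg = 0xA555C
clock 6: out=0, reg = 0xD2AAE
clock 7: out=0, reg = 0xE9557
clock 8: out=1, reg = 0x74AAB
clock 9: out=1, reg = 0xBA555

0xBA555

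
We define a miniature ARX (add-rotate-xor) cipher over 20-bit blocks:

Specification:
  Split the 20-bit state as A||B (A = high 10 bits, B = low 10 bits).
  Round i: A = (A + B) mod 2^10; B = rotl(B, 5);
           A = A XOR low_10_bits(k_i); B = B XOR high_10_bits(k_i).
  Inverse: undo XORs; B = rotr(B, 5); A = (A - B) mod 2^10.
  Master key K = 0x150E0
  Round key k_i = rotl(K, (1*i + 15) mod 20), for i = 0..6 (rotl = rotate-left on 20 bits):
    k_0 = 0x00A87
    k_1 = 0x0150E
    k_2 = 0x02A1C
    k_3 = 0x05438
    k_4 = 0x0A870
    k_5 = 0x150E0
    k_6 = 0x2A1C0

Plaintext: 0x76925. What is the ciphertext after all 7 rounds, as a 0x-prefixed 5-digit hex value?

s_0 = plaintext = 0x76925
s_1 = Round(s_0, k_0) = 0x1E0AB
s_2 = Round(s_1, k_1) = 0x0B560
s_3 = Round(s_2, k_2) = 0xE4401
s_4 = Round(s_3, k_3) = 0xEA835
s_5 = Round(s_4, k_4) = 0xEBE8B
s_6 = Round(s_5, k_5) = 0xB6920
s_7 = Round(s_6, k_6) = 0x8E8A1

0x8E8A1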